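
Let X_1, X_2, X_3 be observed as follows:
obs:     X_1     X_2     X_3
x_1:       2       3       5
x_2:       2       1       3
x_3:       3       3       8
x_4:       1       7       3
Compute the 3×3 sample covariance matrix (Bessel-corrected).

Step 1 — column means:
  mean(X_1) = (2 + 2 + 3 + 1) / 4 = 8/4 = 2
  mean(X_2) = (3 + 1 + 3 + 7) / 4 = 14/4 = 3.5
  mean(X_3) = (5 + 3 + 8 + 3) / 4 = 19/4 = 4.75

Step 2 — sample covariance S[i,j] = (1/(n-1)) · Σ_k (x_{k,i} - mean_i) · (x_{k,j} - mean_j), with n-1 = 3.
  S[X_1,X_1] = ((0)·(0) + (0)·(0) + (1)·(1) + (-1)·(-1)) / 3 = 2/3 = 0.6667
  S[X_1,X_2] = ((0)·(-0.5) + (0)·(-2.5) + (1)·(-0.5) + (-1)·(3.5)) / 3 = -4/3 = -1.3333
  S[X_1,X_3] = ((0)·(0.25) + (0)·(-1.75) + (1)·(3.25) + (-1)·(-1.75)) / 3 = 5/3 = 1.6667
  S[X_2,X_2] = ((-0.5)·(-0.5) + (-2.5)·(-2.5) + (-0.5)·(-0.5) + (3.5)·(3.5)) / 3 = 19/3 = 6.3333
  S[X_2,X_3] = ((-0.5)·(0.25) + (-2.5)·(-1.75) + (-0.5)·(3.25) + (3.5)·(-1.75)) / 3 = -3.5/3 = -1.1667
  S[X_3,X_3] = ((0.25)·(0.25) + (-1.75)·(-1.75) + (3.25)·(3.25) + (-1.75)·(-1.75)) / 3 = 16.75/3 = 5.5833

S is symmetric (S[j,i] = S[i,j]). Assembling:

S = [[0.6667, -1.3333, 1.6667],
 [-1.3333, 6.3333, -1.1667],
 [1.6667, -1.1667, 5.5833]]


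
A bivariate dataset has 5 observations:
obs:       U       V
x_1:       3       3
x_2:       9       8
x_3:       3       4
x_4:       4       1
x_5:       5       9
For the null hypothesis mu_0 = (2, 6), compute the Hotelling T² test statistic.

Step 1 — sample mean vector:
  mean(U) = (3 + 9 + 3 + 4 + 5) / 5 = 24/5 = 4.8
  mean(V) = (3 + 8 + 4 + 1 + 9) / 5 = 25/5 = 5
  x̄ = (4.8, 5),  deviation x̄ - mu_0 = (4.8, 5) - (2, 6) = (2.8, -1).

Step 2 — sample covariance matrix, S[i,j] = (1/(n-1)) · Σ_k (x_{k,i} - mean_i) · (x_{k,j} - mean_j), divisor n-1 = 4:
  S[U,U] = ((-1.8)·(-1.8) + (4.2)·(4.2) + (-1.8)·(-1.8) + (-0.8)·(-0.8) + (0.2)·(0.2)) / 4 = 24.8/4 = 6.2
  S[U,V] = ((-1.8)·(-2) + (4.2)·(3) + (-1.8)·(-1) + (-0.8)·(-4) + (0.2)·(4)) / 4 = 22/4 = 5.5
  S[V,V] = ((-2)·(-2) + (3)·(3) + (-1)·(-1) + (-4)·(-4) + (4)·(4)) / 4 = 46/4 = 11.5
  S = [[6.2, 5.5],
 [5.5, 11.5]].

Step 3 — invert S. det(S) = 6.2·11.5 - (5.5)² = 41.05.
  S^{-1} = (1/det) · [[d, -b], [-b, a]] = [[0.2801, -0.134],
 [-0.134, 0.151]].

Step 4 — quadratic form (x̄ - mu_0)^T · S^{-1} · (x̄ - mu_0):
  S^{-1} · (x̄ - mu_0) = (0.9184, -0.5262),
  (x̄ - mu_0)^T · [...] = (2.8)·(0.9184) + (-1)·(-0.5262) = 3.0977.

Step 5 — scale by n: T² = 5 · 3.0977 = 15.4884.

T² ≈ 15.4884


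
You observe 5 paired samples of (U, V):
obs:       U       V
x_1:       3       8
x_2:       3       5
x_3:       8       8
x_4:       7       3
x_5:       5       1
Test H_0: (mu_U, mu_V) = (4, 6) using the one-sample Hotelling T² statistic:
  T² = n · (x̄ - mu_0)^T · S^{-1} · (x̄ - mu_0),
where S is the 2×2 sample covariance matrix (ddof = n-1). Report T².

Step 1 — sample mean vector:
  mean(U) = (3 + 3 + 8 + 7 + 5) / 5 = 26/5 = 5.2
  mean(V) = (8 + 5 + 8 + 3 + 1) / 5 = 25/5 = 5
  x̄ = (5.2, 5),  deviation x̄ - mu_0 = (5.2, 5) - (4, 6) = (1.2, -1).

Step 2 — sample covariance matrix, S[i,j] = (1/(n-1)) · Σ_k (x_{k,i} - mean_i) · (x_{k,j} - mean_j), divisor n-1 = 4:
  S[U,U] = ((-2.2)·(-2.2) + (-2.2)·(-2.2) + (2.8)·(2.8) + (1.8)·(1.8) + (-0.2)·(-0.2)) / 4 = 20.8/4 = 5.2
  S[U,V] = ((-2.2)·(3) + (-2.2)·(0) + (2.8)·(3) + (1.8)·(-2) + (-0.2)·(-4)) / 4 = -1/4 = -0.25
  S[V,V] = ((3)·(3) + (0)·(0) + (3)·(3) + (-2)·(-2) + (-4)·(-4)) / 4 = 38/4 = 9.5
  S = [[5.2, -0.25],
 [-0.25, 9.5]].

Step 3 — invert S. det(S) = 5.2·9.5 - (-0.25)² = 49.3375.
  S^{-1} = (1/det) · [[d, -b], [-b, a]] = [[0.1926, 0.0051],
 [0.0051, 0.1054]].

Step 4 — quadratic form (x̄ - mu_0)^T · S^{-1} · (x̄ - mu_0):
  S^{-1} · (x̄ - mu_0) = (0.226, -0.0993),
  (x̄ - mu_0)^T · [...] = (1.2)·(0.226) + (-1)·(-0.0993) = 0.3705.

Step 5 — scale by n: T² = 5 · 0.3705 = 1.8525.

T² ≈ 1.8525


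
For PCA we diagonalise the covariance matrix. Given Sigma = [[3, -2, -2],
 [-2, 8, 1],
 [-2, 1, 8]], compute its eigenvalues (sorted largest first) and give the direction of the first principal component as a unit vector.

Step 1 — characteristic polynomial p(λ) = det(λI - Sigma) = λ³ - tr·λ² + c_1·λ - det, where tr = trace, c_1 = sum of the principal 2×2 minors, det = det(Sigma):
  tr = 3 + 8 + 8 = 19,
  c_1 = (3·8 - (-2)²) + (3·8 - (-2)²) + (8·8 - (1)²) = 20 + 20 + 63 = 103,
  det = 3·(8·8 - (1)²) - (-2)·((-2)·8 - (1)·(-2)) + (-2)·((-2)·(1) - 8·(-2)) = 3·(63) - (-2)·(-14) + (-2)·(14) = 133.
  So p(λ) = λ³ - 19λ² + 103λ - 133.
Step 2 — look for an integer root (rational root theorem: any rational root is an integer divisor of 133). Testing λ = 7:
  p(7) = 343 - 931 + 721 - 133 = 0  ✓
  Dividing out (λ - 7): p(λ) = (λ - 7)(λ² - 12λ + 19).
Step 3 — remaining eigenvalues from the quadratic λ² - 12λ + 19 = 0:
  Δ = 12² - 4·19 = 144 - 76 = 68,  λ = (12 ± √68)/2 = (12 ± 8.2462)/2 ≈ 10.1231 or 1.8769.
  Sorted: λ_1 = 10.1231,  λ_2 = 7,  λ_3 = 1.8769  (check: sum = 19 = tr ✓).

Step 4 — unit eigenvector for λ_1 ≈ 10.1231: v spans the null space of (Sigma - λ_1 I), whose rows are
  r_1 = (-7.1231, -2, -2),  r_2 = (-2, -2.1231, 1),  r_3 = (-2, 1, -2.1231).
  v is orthogonal to every row, so take v ∝ r_1 × r_2 = ((-2)·(1) - (-2)·(-2.1231), (-2)·(-2) - (-7.1231)·(1), (-7.1231)·(-2.1231) - (-2)·(-2)) ≈ (-6.2462, 11.1231, 11.1231).
  Rescale (multiply by -1 so the first nonzero entry is positive): u = (6.2462, -11.1231, -11.1231).
  ||u|| = √((6.2462)² + (-11.1231)² + (-11.1231)²) = √(286.4621) ≈ 16.9252,  v_1 = u/||u|| ≈ (0.369, -0.6572, -0.6572) (||v_1|| = 1).

λ_1 = 10.1231,  λ_2 = 7,  λ_3 = 1.8769;  v_1 ≈ (0.369, -0.6572, -0.6572)


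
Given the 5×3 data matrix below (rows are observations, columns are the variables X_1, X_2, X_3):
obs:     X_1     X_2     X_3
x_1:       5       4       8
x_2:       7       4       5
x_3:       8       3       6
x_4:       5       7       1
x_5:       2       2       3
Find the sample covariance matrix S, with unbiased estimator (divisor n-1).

Step 1 — column means:
  mean(X_1) = (5 + 7 + 8 + 5 + 2) / 5 = 27/5 = 5.4
  mean(X_2) = (4 + 4 + 3 + 7 + 2) / 5 = 20/5 = 4
  mean(X_3) = (8 + 5 + 6 + 1 + 3) / 5 = 23/5 = 4.6

Step 2 — sample covariance S[i,j] = (1/(n-1)) · Σ_k (x_{k,i} - mean_i) · (x_{k,j} - mean_j), with n-1 = 4.
  S[X_1,X_1] = ((-0.4)·(-0.4) + (1.6)·(1.6) + (2.6)·(2.6) + (-0.4)·(-0.4) + (-3.4)·(-3.4)) / 4 = 21.2/4 = 5.3
  S[X_1,X_2] = ((-0.4)·(0) + (1.6)·(0) + (2.6)·(-1) + (-0.4)·(3) + (-3.4)·(-2)) / 4 = 3/4 = 0.75
  S[X_1,X_3] = ((-0.4)·(3.4) + (1.6)·(0.4) + (2.6)·(1.4) + (-0.4)·(-3.6) + (-3.4)·(-1.6)) / 4 = 9.8/4 = 2.45
  S[X_2,X_2] = ((0)·(0) + (0)·(0) + (-1)·(-1) + (3)·(3) + (-2)·(-2)) / 4 = 14/4 = 3.5
  S[X_2,X_3] = ((0)·(3.4) + (0)·(0.4) + (-1)·(1.4) + (3)·(-3.6) + (-2)·(-1.6)) / 4 = -9/4 = -2.25
  S[X_3,X_3] = ((3.4)·(3.4) + (0.4)·(0.4) + (1.4)·(1.4) + (-3.6)·(-3.6) + (-1.6)·(-1.6)) / 4 = 29.2/4 = 7.3

S is symmetric (S[j,i] = S[i,j]). Assembling:

S = [[5.3, 0.75, 2.45],
 [0.75, 3.5, -2.25],
 [2.45, -2.25, 7.3]]


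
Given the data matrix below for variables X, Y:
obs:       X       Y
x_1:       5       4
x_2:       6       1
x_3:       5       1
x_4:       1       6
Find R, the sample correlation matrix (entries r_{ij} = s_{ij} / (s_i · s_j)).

Step 1 — column means:
  mean(X) = (5 + 6 + 5 + 1) / 4 = 17/4 = 4.25
  mean(Y) = (4 + 1 + 1 + 6) / 4 = 12/4 = 3

Step 2 — sample variances and covariances s[i,j] = (1/(n-1)) · Σ_k (x_{k,i} - mean_i) · (x_{k,j} - mean_j), with n-1 = 3:
  s[X,X] = ((0.75)·(0.75) + (1.75)·(1.75) + (0.75)·(0.75) + (-3.25)·(-3.25)) / 3 = 14.75/3 = 4.9167
  s[X,Y] = ((0.75)·(1) + (1.75)·(-2) + (0.75)·(-2) + (-3.25)·(3)) / 3 = -14/3 = -4.6667
  s[Y,Y] = ((1)·(1) + (-2)·(-2) + (-2)·(-2) + (3)·(3)) / 3 = 18/3 = 6
  Sample standard deviations s_i = √(s[i,i]):
  s(X) = √(4.9167) = 2.2174
  s(Y) = √(6) = 2.4495

Step 3 — r_{ij} = s_{ij} / (s_i · s_j):
  r[X,X] = 1 (diagonal).
  r[X,Y] = -4.6667 / (2.2174 · 2.4495) = -4.6667 / 5.4314 = -0.8592
  r[Y,Y] = 1 (diagonal).

R is symmetric with unit diagonal. Assembling:

R = [[1, -0.8592],
 [-0.8592, 1]]


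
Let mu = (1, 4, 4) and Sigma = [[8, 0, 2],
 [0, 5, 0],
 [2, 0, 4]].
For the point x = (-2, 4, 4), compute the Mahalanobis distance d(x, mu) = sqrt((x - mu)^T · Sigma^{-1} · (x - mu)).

Step 1 — centre the observation: (x - mu) = (-3, 0, 0).

Step 2 — invert Sigma (cofactor / det for 3×3, or solve directly):
  Sigma^{-1} = [[0.1429, 0, -0.0714],
 [0, 0.2, 0],
 [-0.0714, 0, 0.2857]].

Step 3 — form the quadratic (x - mu)^T · Sigma^{-1} · (x - mu):
  Sigma^{-1} · (x - mu) = (-0.4286, 0, 0.2143).
  (x - mu)^T · [Sigma^{-1} · (x - mu)] = (-3)·(-0.4286) + (0)·(0) + (0)·(0.2143) = 1.2857.

Step 4 — take square root: d = √(1.2857) ≈ 1.1339.

d(x, mu) = √(1.2857) ≈ 1.1339


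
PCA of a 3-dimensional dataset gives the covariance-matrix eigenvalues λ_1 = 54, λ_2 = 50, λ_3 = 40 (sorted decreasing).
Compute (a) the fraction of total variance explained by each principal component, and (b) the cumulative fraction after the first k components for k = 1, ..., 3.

Step 1 — total variance = trace(Sigma) = Σ λ_i = 54 + 50 + 40 = 144.

Step 2 — fraction explained by component i = λ_i / Σ λ:
  PC1: 54/144 = 0.375
  PC2: 50/144 = 0.3472
  PC3: 40/144 = 0.2778

Step 3 — cumulative fraction after k components = (λ_1 + ... + λ_k) / Σ λ:
  k = 1: 54/144 = 0.375
  k = 2: (54 + 50)/144 = 104/144 = 0.7222
  k = 3: (54 + 50 + 40)/144 = 144/144 = 1

Summary (fraction, with percent):

explained: PC1 0.375 (37.5%), PC2 0.3472 (34.72%), PC3 0.2778 (27.78%);  cumulative: 0.375, 0.7222, 1


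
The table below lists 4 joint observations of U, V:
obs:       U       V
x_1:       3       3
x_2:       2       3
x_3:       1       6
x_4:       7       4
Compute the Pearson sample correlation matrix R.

Step 1 — column means:
  mean(U) = (3 + 2 + 1 + 7) / 4 = 13/4 = 3.25
  mean(V) = (3 + 3 + 6 + 4) / 4 = 16/4 = 4

Step 2 — sample variances and covariances s[i,j] = (1/(n-1)) · Σ_k (x_{k,i} - mean_i) · (x_{k,j} - mean_j), with n-1 = 3:
  s[U,U] = ((-0.25)·(-0.25) + (-1.25)·(-1.25) + (-2.25)·(-2.25) + (3.75)·(3.75)) / 3 = 20.75/3 = 6.9167
  s[U,V] = ((-0.25)·(-1) + (-1.25)·(-1) + (-2.25)·(2) + (3.75)·(0)) / 3 = -3/3 = -1
  s[V,V] = ((-1)·(-1) + (-1)·(-1) + (2)·(2) + (0)·(0)) / 3 = 6/3 = 2
  Sample standard deviations s_i = √(s[i,i]):
  s(U) = √(6.9167) = 2.63
  s(V) = √(2) = 1.4142

Step 3 — r_{ij} = s_{ij} / (s_i · s_j):
  r[U,U] = 1 (diagonal).
  r[U,V] = -1 / (2.63 · 1.4142) = -1 / 3.7193 = -0.2689
  r[V,V] = 1 (diagonal).

R is symmetric with unit diagonal. Assembling:

R = [[1, -0.2689],
 [-0.2689, 1]]


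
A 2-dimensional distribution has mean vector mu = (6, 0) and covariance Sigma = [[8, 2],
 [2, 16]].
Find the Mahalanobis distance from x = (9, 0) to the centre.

Step 1 — centre the observation: (x - mu) = (3, 0).

Step 2 — invert Sigma. det(Sigma) = 8·16 - (2)² = 124.
  Sigma^{-1} = (1/det) · [[d, -b], [-b, a]] = [[0.129, -0.0161],
 [-0.0161, 0.0645]].

Step 3 — form the quadratic (x - mu)^T · Sigma^{-1} · (x - mu):
  Sigma^{-1} · (x - mu) = (0.3871, -0.0484).
  (x - mu)^T · [Sigma^{-1} · (x - mu)] = (3)·(0.3871) + (0)·(-0.0484) = 1.1613.

Step 4 — take square root: d = √(1.1613) ≈ 1.0776.

d(x, mu) = √(1.1613) ≈ 1.0776


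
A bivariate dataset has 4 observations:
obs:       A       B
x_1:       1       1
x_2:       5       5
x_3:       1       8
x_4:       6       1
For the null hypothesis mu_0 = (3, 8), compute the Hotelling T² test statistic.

Step 1 — sample mean vector:
  mean(A) = (1 + 5 + 1 + 6) / 4 = 13/4 = 3.25
  mean(B) = (1 + 5 + 8 + 1) / 4 = 15/4 = 3.75
  x̄ = (3.25, 3.75),  deviation x̄ - mu_0 = (3.25, 3.75) - (3, 8) = (0.25, -4.25).

Step 2 — sample covariance matrix, S[i,j] = (1/(n-1)) · Σ_k (x_{k,i} - mean_i) · (x_{k,j} - mean_j), divisor n-1 = 3:
  S[A,A] = ((-2.25)·(-2.25) + (1.75)·(1.75) + (-2.25)·(-2.25) + (2.75)·(2.75)) / 3 = 20.75/3 = 6.9167
  S[A,B] = ((-2.25)·(-2.75) + (1.75)·(1.25) + (-2.25)·(4.25) + (2.75)·(-2.75)) / 3 = -8.75/3 = -2.9167
  S[B,B] = ((-2.75)·(-2.75) + (1.25)·(1.25) + (4.25)·(4.25) + (-2.75)·(-2.75)) / 3 = 34.75/3 = 11.5833
  S = [[6.9167, -2.9167],
 [-2.9167, 11.5833]].

Step 3 — invert S. det(S) = 6.9167·11.5833 - (-2.9167)² = 71.6111.
  S^{-1} = (1/det) · [[d, -b], [-b, a]] = [[0.1618, 0.0407],
 [0.0407, 0.0966]].

Step 4 — quadratic form (x̄ - mu_0)^T · S^{-1} · (x̄ - mu_0):
  S^{-1} · (x̄ - mu_0) = (-0.1327, -0.4003),
  (x̄ - mu_0)^T · [...] = (0.25)·(-0.1327) + (-4.25)·(-0.4003) = 1.6682.

Step 5 — scale by n: T² = 4 · 1.6682 = 6.6726.

T² ≈ 6.6726


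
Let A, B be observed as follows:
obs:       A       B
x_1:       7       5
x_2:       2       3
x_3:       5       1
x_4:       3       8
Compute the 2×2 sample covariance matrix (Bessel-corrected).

Step 1 — column means:
  mean(A) = (7 + 2 + 5 + 3) / 4 = 17/4 = 4.25
  mean(B) = (5 + 3 + 1 + 8) / 4 = 17/4 = 4.25

Step 2 — sample covariance S[i,j] = (1/(n-1)) · Σ_k (x_{k,i} - mean_i) · (x_{k,j} - mean_j), with n-1 = 3.
  S[A,A] = ((2.75)·(2.75) + (-2.25)·(-2.25) + (0.75)·(0.75) + (-1.25)·(-1.25)) / 3 = 14.75/3 = 4.9167
  S[A,B] = ((2.75)·(0.75) + (-2.25)·(-1.25) + (0.75)·(-3.25) + (-1.25)·(3.75)) / 3 = -2.25/3 = -0.75
  S[B,B] = ((0.75)·(0.75) + (-1.25)·(-1.25) + (-3.25)·(-3.25) + (3.75)·(3.75)) / 3 = 26.75/3 = 8.9167

S is symmetric (S[j,i] = S[i,j]). Assembling:

S = [[4.9167, -0.75],
 [-0.75, 8.9167]]


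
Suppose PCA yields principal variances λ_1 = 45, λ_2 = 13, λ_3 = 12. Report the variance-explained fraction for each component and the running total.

Step 1 — total variance = trace(Sigma) = Σ λ_i = 45 + 13 + 12 = 70.

Step 2 — fraction explained by component i = λ_i / Σ λ:
  PC1: 45/70 = 0.6429
  PC2: 13/70 = 0.1857
  PC3: 12/70 = 0.1714

Step 3 — cumulative fraction after k components = (λ_1 + ... + λ_k) / Σ λ:
  k = 1: 45/70 = 0.6429
  k = 2: (45 + 13)/70 = 58/70 = 0.8286
  k = 3: (45 + 13 + 12)/70 = 70/70 = 1

Summary (fraction, with percent):

explained: PC1 0.6429 (64.29%), PC2 0.1857 (18.57%), PC3 0.1714 (17.14%);  cumulative: 0.6429, 0.8286, 1


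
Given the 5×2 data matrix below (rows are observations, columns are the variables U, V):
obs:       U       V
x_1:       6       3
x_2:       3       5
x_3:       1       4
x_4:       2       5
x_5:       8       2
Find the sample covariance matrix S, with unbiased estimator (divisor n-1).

Step 1 — column means:
  mean(U) = (6 + 3 + 1 + 2 + 8) / 5 = 20/5 = 4
  mean(V) = (3 + 5 + 4 + 5 + 2) / 5 = 19/5 = 3.8

Step 2 — sample covariance S[i,j] = (1/(n-1)) · Σ_k (x_{k,i} - mean_i) · (x_{k,j} - mean_j), with n-1 = 4.
  S[U,U] = ((2)·(2) + (-1)·(-1) + (-3)·(-3) + (-2)·(-2) + (4)·(4)) / 4 = 34/4 = 8.5
  S[U,V] = ((2)·(-0.8) + (-1)·(1.2) + (-3)·(0.2) + (-2)·(1.2) + (4)·(-1.8)) / 4 = -13/4 = -3.25
  S[V,V] = ((-0.8)·(-0.8) + (1.2)·(1.2) + (0.2)·(0.2) + (1.2)·(1.2) + (-1.8)·(-1.8)) / 4 = 6.8/4 = 1.7

S is symmetric (S[j,i] = S[i,j]). Assembling:

S = [[8.5, -3.25],
 [-3.25, 1.7]]


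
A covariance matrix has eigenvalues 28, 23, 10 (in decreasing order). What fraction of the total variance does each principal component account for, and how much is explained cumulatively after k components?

Step 1 — total variance = trace(Sigma) = Σ λ_i = 28 + 23 + 10 = 61.

Step 2 — fraction explained by component i = λ_i / Σ λ:
  PC1: 28/61 = 0.459
  PC2: 23/61 = 0.377
  PC3: 10/61 = 0.1639

Step 3 — cumulative fraction after k components = (λ_1 + ... + λ_k) / Σ λ:
  k = 1: 28/61 = 0.459
  k = 2: (28 + 23)/61 = 51/61 = 0.8361
  k = 3: (28 + 23 + 10)/61 = 61/61 = 1

Summary (fraction, with percent):

explained: PC1 0.459 (45.9%), PC2 0.377 (37.7%), PC3 0.1639 (16.39%);  cumulative: 0.459, 0.8361, 1


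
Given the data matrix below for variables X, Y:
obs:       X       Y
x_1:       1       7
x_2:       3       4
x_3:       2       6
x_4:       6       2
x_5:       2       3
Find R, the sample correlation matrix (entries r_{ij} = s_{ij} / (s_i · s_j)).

Step 1 — column means:
  mean(X) = (1 + 3 + 2 + 6 + 2) / 5 = 14/5 = 2.8
  mean(Y) = (7 + 4 + 6 + 2 + 3) / 5 = 22/5 = 4.4

Step 2 — sample variances and covariances s[i,j] = (1/(n-1)) · Σ_k (x_{k,i} - mean_i) · (x_{k,j} - mean_j), with n-1 = 4:
  s[X,X] = ((-1.8)·(-1.8) + (0.2)·(0.2) + (-0.8)·(-0.8) + (3.2)·(3.2) + (-0.8)·(-0.8)) / 4 = 14.8/4 = 3.7
  s[X,Y] = ((-1.8)·(2.6) + (0.2)·(-0.4) + (-0.8)·(1.6) + (3.2)·(-2.4) + (-0.8)·(-1.4)) / 4 = -12.6/4 = -3.15
  s[Y,Y] = ((2.6)·(2.6) + (-0.4)·(-0.4) + (1.6)·(1.6) + (-2.4)·(-2.4) + (-1.4)·(-1.4)) / 4 = 17.2/4 = 4.3
  Sample standard deviations s_i = √(s[i,i]):
  s(X) = √(3.7) = 1.9235
  s(Y) = √(4.3) = 2.0736

Step 3 — r_{ij} = s_{ij} / (s_i · s_j):
  r[X,X] = 1 (diagonal).
  r[X,Y] = -3.15 / (1.9235 · 2.0736) = -3.15 / 3.9887 = -0.7897
  r[Y,Y] = 1 (diagonal).

R is symmetric with unit diagonal. Assembling:

R = [[1, -0.7897],
 [-0.7897, 1]]


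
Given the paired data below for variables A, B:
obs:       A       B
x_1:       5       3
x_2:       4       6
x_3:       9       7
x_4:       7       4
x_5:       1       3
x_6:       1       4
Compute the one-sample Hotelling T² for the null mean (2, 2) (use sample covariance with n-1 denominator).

Step 1 — sample mean vector:
  mean(A) = (5 + 4 + 9 + 7 + 1 + 1) / 6 = 27/6 = 4.5
  mean(B) = (3 + 6 + 7 + 4 + 3 + 4) / 6 = 27/6 = 4.5
  x̄ = (4.5, 4.5),  deviation x̄ - mu_0 = (4.5, 4.5) - (2, 2) = (2.5, 2.5).

Step 2 — sample covariance matrix, S[i,j] = (1/(n-1)) · Σ_k (x_{k,i} - mean_i) · (x_{k,j} - mean_j), divisor n-1 = 5:
  S[A,A] = ((0.5)·(0.5) + (-0.5)·(-0.5) + (4.5)·(4.5) + (2.5)·(2.5) + (-3.5)·(-3.5) + (-3.5)·(-3.5)) / 5 = 51.5/5 = 10.3
  S[A,B] = ((0.5)·(-1.5) + (-0.5)·(1.5) + (4.5)·(2.5) + (2.5)·(-0.5) + (-3.5)·(-1.5) + (-3.5)·(-0.5)) / 5 = 15.5/5 = 3.1
  S[B,B] = ((-1.5)·(-1.5) + (1.5)·(1.5) + (2.5)·(2.5) + (-0.5)·(-0.5) + (-1.5)·(-1.5) + (-0.5)·(-0.5)) / 5 = 13.5/5 = 2.7
  S = [[10.3, 3.1],
 [3.1, 2.7]].

Step 3 — invert S. det(S) = 10.3·2.7 - (3.1)² = 18.2.
  S^{-1} = (1/det) · [[d, -b], [-b, a]] = [[0.1484, -0.1703],
 [-0.1703, 0.5659]].

Step 4 — quadratic form (x̄ - mu_0)^T · S^{-1} · (x̄ - mu_0):
  S^{-1} · (x̄ - mu_0) = (-0.0549, 0.989),
  (x̄ - mu_0)^T · [...] = (2.5)·(-0.0549) + (2.5)·(0.989) = 2.3352.

Step 5 — scale by n: T² = 6 · 2.3352 = 14.011.

T² ≈ 14.011


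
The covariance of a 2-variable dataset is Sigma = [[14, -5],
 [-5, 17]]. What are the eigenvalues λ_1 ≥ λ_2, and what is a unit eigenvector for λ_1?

Step 1 — characteristic polynomial of 2×2 Sigma:
  det(Sigma - λI) = λ² - trace · λ + det = 0.
  trace = 14 + 17 = 31, det = 14·17 - (-5)² = 213.
Step 2 — discriminant:
  Δ = trace² - 4·det = 961 - 852 = 109.
Step 3 — eigenvalues:
  λ = (trace ± √Δ)/2 = (31 ± 10.4403)/2,
  λ_1 = 20.7202,  λ_2 = 10.2798.

Step 4 — unit eigenvector for λ_1: solve (Sigma - λ_1 I)v = 0. First row:
  (14 - 20.7202)·v_x + (-5)·v_y = 0, i.e. (-6.7202)·v_x + (-5)·v_y = 0,
  so v ∝ (b, λ_1 - a) = (-5, 6.7202); multiply by -1 so the first entry is positive: u = (5, -6.7202).
  ||u|| = √((5)² + (-6.7202)²) = √(70.1605) ≈ 8.3762,
  v_1 = u/||u|| ≈ (0.5969, -0.8023) (||v_1|| = 1).

λ_1 = 20.7202,  λ_2 = 10.2798;  v_1 ≈ (0.5969, -0.8023)


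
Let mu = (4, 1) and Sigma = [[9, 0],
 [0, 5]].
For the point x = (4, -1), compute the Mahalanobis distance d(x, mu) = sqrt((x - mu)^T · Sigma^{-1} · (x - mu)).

Step 1 — centre the observation: (x - mu) = (0, -2).

Step 2 — invert Sigma. det(Sigma) = 9·5 - (0)² = 45.
  Sigma^{-1} = (1/det) · [[d, -b], [-b, a]] = [[0.1111, 0],
 [0, 0.2]].

Step 3 — form the quadratic (x - mu)^T · Sigma^{-1} · (x - mu):
  Sigma^{-1} · (x - mu) = (0, -0.4).
  (x - mu)^T · [Sigma^{-1} · (x - mu)] = (0)·(0) + (-2)·(-0.4) = 0.8.

Step 4 — take square root: d = √(0.8) ≈ 0.8944.

d(x, mu) = √(0.8) ≈ 0.8944


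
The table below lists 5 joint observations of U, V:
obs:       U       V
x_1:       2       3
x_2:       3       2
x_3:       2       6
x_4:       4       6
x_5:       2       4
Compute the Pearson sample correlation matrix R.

Step 1 — column means:
  mean(U) = (2 + 3 + 2 + 4 + 2) / 5 = 13/5 = 2.6
  mean(V) = (3 + 2 + 6 + 6 + 4) / 5 = 21/5 = 4.2

Step 2 — sample variances and covariances s[i,j] = (1/(n-1)) · Σ_k (x_{k,i} - mean_i) · (x_{k,j} - mean_j), with n-1 = 4:
  s[U,U] = ((-0.6)·(-0.6) + (0.4)·(0.4) + (-0.6)·(-0.6) + (1.4)·(1.4) + (-0.6)·(-0.6)) / 4 = 3.2/4 = 0.8
  s[U,V] = ((-0.6)·(-1.2) + (0.4)·(-2.2) + (-0.6)·(1.8) + (1.4)·(1.8) + (-0.6)·(-0.2)) / 4 = 1.4/4 = 0.35
  s[V,V] = ((-1.2)·(-1.2) + (-2.2)·(-2.2) + (1.8)·(1.8) + (1.8)·(1.8) + (-0.2)·(-0.2)) / 4 = 12.8/4 = 3.2
  Sample standard deviations s_i = √(s[i,i]):
  s(U) = √(0.8) = 0.8944
  s(V) = √(3.2) = 1.7889

Step 3 — r_{ij} = s_{ij} / (s_i · s_j):
  r[U,U] = 1 (diagonal).
  r[U,V] = 0.35 / (0.8944 · 1.7889) = 0.35 / 1.6 = 0.2187
  r[V,V] = 1 (diagonal).

R is symmetric with unit diagonal. Assembling:

R = [[1, 0.2187],
 [0.2187, 1]]


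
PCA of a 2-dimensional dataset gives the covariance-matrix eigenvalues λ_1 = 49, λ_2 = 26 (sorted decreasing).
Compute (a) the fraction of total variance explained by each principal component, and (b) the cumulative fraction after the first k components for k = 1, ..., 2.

Step 1 — total variance = trace(Sigma) = Σ λ_i = 49 + 26 = 75.

Step 2 — fraction explained by component i = λ_i / Σ λ:
  PC1: 49/75 = 0.6533
  PC2: 26/75 = 0.3467

Step 3 — cumulative fraction after k components = (λ_1 + ... + λ_k) / Σ λ:
  k = 1: 49/75 = 0.6533
  k = 2: (49 + 26)/75 = 75/75 = 1

Summary (fraction, with percent):

explained: PC1 0.6533 (65.33%), PC2 0.3467 (34.67%);  cumulative: 0.6533, 1


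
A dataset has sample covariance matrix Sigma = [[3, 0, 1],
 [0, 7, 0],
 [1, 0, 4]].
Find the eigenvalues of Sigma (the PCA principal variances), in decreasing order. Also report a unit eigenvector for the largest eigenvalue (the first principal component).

Step 1 — characteristic polynomial p(λ) = det(λI - Sigma) = λ³ - tr·λ² + c_1·λ - det, where tr = trace, c_1 = sum of the principal 2×2 minors, det = det(Sigma):
  tr = 3 + 7 + 4 = 14,
  c_1 = (3·7 - (0)²) + (3·4 - (1)²) + (7·4 - (0)²) = 21 + 11 + 28 = 60,
  det = 3·(7·4 - (0)²) - (0)·((0)·4 - (0)·(1)) + (1)·((0)·(0) - 7·(1)) = 3·(28) - (0)·(0) + (1)·(-7) = 77.
  So p(λ) = λ³ - 14λ² + 60λ - 77.
Step 2 — look for an integer root (rational root theorem: any rational root is an integer divisor of 77). Testing λ = 7:
  p(7) = 343 - 686 + 420 - 77 = 0  ✓
  Dividing out (λ - 7): p(λ) = (λ - 7)(λ² - 7λ + 11).
Step 3 — remaining eigenvalues from the quadratic λ² - 7λ + 11 = 0:
  Δ = 7² - 4·11 = 49 - 44 = 5,  λ = (7 ± √5)/2 = (7 ± 2.2361)/2 ≈ 4.618 or 2.382.
  Sorted: λ_1 = 7,  λ_2 = 4.618,  λ_3 = 2.382  (check: sum = 14 = tr ✓).

Step 4 — unit eigenvector for λ_1 = 7: v spans the null space of (Sigma - λ_1 I), whose rows are
  r_1 = (-4, 0, 1),  r_2 = (0, 0, 0),  r_3 = (1, 0, -3).
  v is orthogonal to every row, so take v ∝ r_1 × r_3 = ((0)·(-3) - (1)·(0), (1)·(1) - (-4)·(-3), (-4)·(0) - (0)·(1)) = (0, -11, 0).
  Rescale (divide by 11; multiply by -1 so the first nonzero entry is positive): u = (0, 1, 0).
  ||u|| = √((0)² + (1)² + (0)²) = √(1) = 1,  v_1 = u/||u|| ≈ (0, 1, 0) (||v_1|| = 1).

λ_1 = 7,  λ_2 = 4.618,  λ_3 = 2.382;  v_1 ≈ (0, 1, 0)


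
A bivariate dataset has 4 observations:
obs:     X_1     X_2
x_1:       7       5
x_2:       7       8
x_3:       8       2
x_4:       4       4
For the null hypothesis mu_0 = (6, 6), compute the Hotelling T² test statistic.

Step 1 — sample mean vector:
  mean(X_1) = (7 + 7 + 8 + 4) / 4 = 26/4 = 6.5
  mean(X_2) = (5 + 8 + 2 + 4) / 4 = 19/4 = 4.75
  x̄ = (6.5, 4.75),  deviation x̄ - mu_0 = (6.5, 4.75) - (6, 6) = (0.5, -1.25).

Step 2 — sample covariance matrix, S[i,j] = (1/(n-1)) · Σ_k (x_{k,i} - mean_i) · (x_{k,j} - mean_j), divisor n-1 = 3:
  S[X_1,X_1] = ((0.5)·(0.5) + (0.5)·(0.5) + (1.5)·(1.5) + (-2.5)·(-2.5)) / 3 = 9/3 = 3
  S[X_1,X_2] = ((0.5)·(0.25) + (0.5)·(3.25) + (1.5)·(-2.75) + (-2.5)·(-0.75)) / 3 = -0.5/3 = -0.1667
  S[X_2,X_2] = ((0.25)·(0.25) + (3.25)·(3.25) + (-2.75)·(-2.75) + (-0.75)·(-0.75)) / 3 = 18.75/3 = 6.25
  S = [[3, -0.1667],
 [-0.1667, 6.25]].

Step 3 — invert S. det(S) = 3·6.25 - (-0.1667)² = 18.7222.
  S^{-1} = (1/det) · [[d, -b], [-b, a]] = [[0.3338, 0.0089],
 [0.0089, 0.1602]].

Step 4 — quadratic form (x̄ - mu_0)^T · S^{-1} · (x̄ - mu_0):
  S^{-1} · (x̄ - mu_0) = (0.1558, -0.1958),
  (x̄ - mu_0)^T · [...] = (0.5)·(0.1558) + (-1.25)·(-0.1958) = 0.3227.

Step 5 — scale by n: T² = 4 · 0.3227 = 1.2908.

T² ≈ 1.2908


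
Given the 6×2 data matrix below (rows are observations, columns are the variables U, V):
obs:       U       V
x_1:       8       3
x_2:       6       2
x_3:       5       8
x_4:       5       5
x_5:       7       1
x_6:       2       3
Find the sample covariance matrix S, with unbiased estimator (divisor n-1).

Step 1 — column means:
  mean(U) = (8 + 6 + 5 + 5 + 7 + 2) / 6 = 33/6 = 5.5
  mean(V) = (3 + 2 + 8 + 5 + 1 + 3) / 6 = 22/6 = 3.6667

Step 2 — sample covariance S[i,j] = (1/(n-1)) · Σ_k (x_{k,i} - mean_i) · (x_{k,j} - mean_j), with n-1 = 5.
  S[U,U] = ((2.5)·(2.5) + (0.5)·(0.5) + (-0.5)·(-0.5) + (-0.5)·(-0.5) + (1.5)·(1.5) + (-3.5)·(-3.5)) / 5 = 21.5/5 = 4.3
  S[U,V] = ((2.5)·(-0.6667) + (0.5)·(-1.6667) + (-0.5)·(4.3333) + (-0.5)·(1.3333) + (1.5)·(-2.6667) + (-3.5)·(-0.6667)) / 5 = -7/5 = -1.4
  S[V,V] = ((-0.6667)·(-0.6667) + (-1.6667)·(-1.6667) + (4.3333)·(4.3333) + (1.3333)·(1.3333) + (-2.6667)·(-2.6667) + (-0.6667)·(-0.6667)) / 5 = 31.3333/5 = 6.2667

S is symmetric (S[j,i] = S[i,j]). Assembling:

S = [[4.3, -1.4],
 [-1.4, 6.2667]]


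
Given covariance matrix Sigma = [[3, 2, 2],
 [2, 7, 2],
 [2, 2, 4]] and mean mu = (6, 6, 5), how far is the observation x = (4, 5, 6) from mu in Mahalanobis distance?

Step 1 — centre the observation: (x - mu) = (-2, -1, 1).

Step 2 — invert Sigma (cofactor / det for 3×3, or solve directly):
  Sigma^{-1} = [[0.5455, -0.0909, -0.2273],
 [-0.0909, 0.1818, -0.0455],
 [-0.2273, -0.0455, 0.3864]].

Step 3 — form the quadratic (x - mu)^T · Sigma^{-1} · (x - mu):
  Sigma^{-1} · (x - mu) = (-1.2273, -0.0455, 0.8864).
  (x - mu)^T · [Sigma^{-1} · (x - mu)] = (-2)·(-1.2273) + (-1)·(-0.0455) + (1)·(0.8864) = 3.3864.

Step 4 — take square root: d = √(3.3864) ≈ 1.8402.

d(x, mu) = √(3.3864) ≈ 1.8402


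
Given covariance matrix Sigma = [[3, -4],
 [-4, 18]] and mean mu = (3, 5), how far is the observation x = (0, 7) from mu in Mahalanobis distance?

Step 1 — centre the observation: (x - mu) = (-3, 2).

Step 2 — invert Sigma. det(Sigma) = 3·18 - (-4)² = 38.
  Sigma^{-1} = (1/det) · [[d, -b], [-b, a]] = [[0.4737, 0.1053],
 [0.1053, 0.0789]].

Step 3 — form the quadratic (x - mu)^T · Sigma^{-1} · (x - mu):
  Sigma^{-1} · (x - mu) = (-1.2105, -0.1579).
  (x - mu)^T · [Sigma^{-1} · (x - mu)] = (-3)·(-1.2105) + (2)·(-0.1579) = 3.3158.

Step 4 — take square root: d = √(3.3158) ≈ 1.8209.

d(x, mu) = √(3.3158) ≈ 1.8209


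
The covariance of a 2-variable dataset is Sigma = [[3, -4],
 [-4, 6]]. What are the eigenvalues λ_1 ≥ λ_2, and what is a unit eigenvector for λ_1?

Step 1 — characteristic polynomial of 2×2 Sigma:
  det(Sigma - λI) = λ² - trace · λ + det = 0.
  trace = 3 + 6 = 9, det = 3·6 - (-4)² = 2.
Step 2 — discriminant:
  Δ = trace² - 4·det = 81 - 8 = 73.
Step 3 — eigenvalues:
  λ = (trace ± √Δ)/2 = (9 ± 8.544)/2,
  λ_1 = 8.772,  λ_2 = 0.228.

Step 4 — unit eigenvector for λ_1: solve (Sigma - λ_1 I)v = 0. First row:
  (3 - 8.772)·v_x + (-4)·v_y = 0, i.e. (-5.772)·v_x + (-4)·v_y = 0,
  so v ∝ (b, λ_1 - a) = (-4, 5.772); multiply by -1 so the first entry is positive: u = (4, -5.772).
  ||u|| = √((4)² + (-5.772)²) = √(49.316) ≈ 7.0225,
  v_1 = u/||u|| ≈ (0.5696, -0.8219) (||v_1|| = 1).

λ_1 = 8.772,  λ_2 = 0.228;  v_1 ≈ (0.5696, -0.8219)


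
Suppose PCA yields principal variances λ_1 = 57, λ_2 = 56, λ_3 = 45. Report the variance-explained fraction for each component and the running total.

Step 1 — total variance = trace(Sigma) = Σ λ_i = 57 + 56 + 45 = 158.

Step 2 — fraction explained by component i = λ_i / Σ λ:
  PC1: 57/158 = 0.3608
  PC2: 56/158 = 0.3544
  PC3: 45/158 = 0.2848

Step 3 — cumulative fraction after k components = (λ_1 + ... + λ_k) / Σ λ:
  k = 1: 57/158 = 0.3608
  k = 2: (57 + 56)/158 = 113/158 = 0.7152
  k = 3: (57 + 56 + 45)/158 = 158/158 = 1

Summary (fraction, with percent):

explained: PC1 0.3608 (36.08%), PC2 0.3544 (35.44%), PC3 0.2848 (28.48%);  cumulative: 0.3608, 0.7152, 1


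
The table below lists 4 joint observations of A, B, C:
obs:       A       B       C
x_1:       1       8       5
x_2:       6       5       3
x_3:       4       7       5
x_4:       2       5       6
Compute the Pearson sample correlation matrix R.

Step 1 — column means:
  mean(A) = (1 + 6 + 4 + 2) / 4 = 13/4 = 3.25
  mean(B) = (8 + 5 + 7 + 5) / 4 = 25/4 = 6.25
  mean(C) = (5 + 3 + 5 + 6) / 4 = 19/4 = 4.75

Step 2 — sample variances and covariances s[i,j] = (1/(n-1)) · Σ_k (x_{k,i} - mean_i) · (x_{k,j} - mean_j), with n-1 = 3:
  s[A,A] = ((-2.25)·(-2.25) + (2.75)·(2.75) + (0.75)·(0.75) + (-1.25)·(-1.25)) / 3 = 14.75/3 = 4.9167
  s[A,B] = ((-2.25)·(1.75) + (2.75)·(-1.25) + (0.75)·(0.75) + (-1.25)·(-1.25)) / 3 = -5.25/3 = -1.75
  s[A,C] = ((-2.25)·(0.25) + (2.75)·(-1.75) + (0.75)·(0.25) + (-1.25)·(1.25)) / 3 = -6.75/3 = -2.25
  s[B,B] = ((1.75)·(1.75) + (-1.25)·(-1.25) + (0.75)·(0.75) + (-1.25)·(-1.25)) / 3 = 6.75/3 = 2.25
  s[B,C] = ((1.75)·(0.25) + (-1.25)·(-1.75) + (0.75)·(0.25) + (-1.25)·(1.25)) / 3 = 1.25/3 = 0.4167
  s[C,C] = ((0.25)·(0.25) + (-1.75)·(-1.75) + (0.25)·(0.25) + (1.25)·(1.25)) / 3 = 4.75/3 = 1.5833
  Sample standard deviations s_i = √(s[i,i]):
  s(A) = √(4.9167) = 2.2174
  s(B) = √(2.25) = 1.5
  s(C) = √(1.5833) = 1.2583

Step 3 — r_{ij} = s_{ij} / (s_i · s_j):
  r[A,A] = 1 (diagonal).
  r[A,B] = -1.75 / (2.2174 · 1.5) = -1.75 / 3.326 = -0.5262
  r[A,C] = -2.25 / (2.2174 · 1.2583) = -2.25 / 2.7901 = -0.8064
  r[B,B] = 1 (diagonal).
  r[B,C] = 0.4167 / (1.5 · 1.2583) = 0.4167 / 1.8875 = 0.2208
  r[C,C] = 1 (diagonal).

R is symmetric with unit diagonal. Assembling:

R = [[1, -0.5262, -0.8064],
 [-0.5262, 1, 0.2208],
 [-0.8064, 0.2208, 1]]


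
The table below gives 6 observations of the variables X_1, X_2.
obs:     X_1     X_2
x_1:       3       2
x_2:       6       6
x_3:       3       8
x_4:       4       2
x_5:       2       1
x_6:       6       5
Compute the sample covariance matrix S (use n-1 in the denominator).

Step 1 — column means:
  mean(X_1) = (3 + 6 + 3 + 4 + 2 + 6) / 6 = 24/6 = 4
  mean(X_2) = (2 + 6 + 8 + 2 + 1 + 5) / 6 = 24/6 = 4

Step 2 — sample covariance S[i,j] = (1/(n-1)) · Σ_k (x_{k,i} - mean_i) · (x_{k,j} - mean_j), with n-1 = 5.
  S[X_1,X_1] = ((-1)·(-1) + (2)·(2) + (-1)·(-1) + (0)·(0) + (-2)·(-2) + (2)·(2)) / 5 = 14/5 = 2.8
  S[X_1,X_2] = ((-1)·(-2) + (2)·(2) + (-1)·(4) + (0)·(-2) + (-2)·(-3) + (2)·(1)) / 5 = 10/5 = 2
  S[X_2,X_2] = ((-2)·(-2) + (2)·(2) + (4)·(4) + (-2)·(-2) + (-3)·(-3) + (1)·(1)) / 5 = 38/5 = 7.6

S is symmetric (S[j,i] = S[i,j]). Assembling:

S = [[2.8, 2],
 [2, 7.6]]


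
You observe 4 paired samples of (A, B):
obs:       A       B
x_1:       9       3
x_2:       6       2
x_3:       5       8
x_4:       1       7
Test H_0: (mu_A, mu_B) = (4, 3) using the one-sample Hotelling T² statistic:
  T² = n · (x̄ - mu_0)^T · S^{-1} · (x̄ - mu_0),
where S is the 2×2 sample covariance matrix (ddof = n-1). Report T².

Step 1 — sample mean vector:
  mean(A) = (9 + 6 + 5 + 1) / 4 = 21/4 = 5.25
  mean(B) = (3 + 2 + 8 + 7) / 4 = 20/4 = 5
  x̄ = (5.25, 5),  deviation x̄ - mu_0 = (5.25, 5) - (4, 3) = (1.25, 2).

Step 2 — sample covariance matrix, S[i,j] = (1/(n-1)) · Σ_k (x_{k,i} - mean_i) · (x_{k,j} - mean_j), divisor n-1 = 3:
  S[A,A] = ((3.75)·(3.75) + (0.75)·(0.75) + (-0.25)·(-0.25) + (-4.25)·(-4.25)) / 3 = 32.75/3 = 10.9167
  S[A,B] = ((3.75)·(-2) + (0.75)·(-3) + (-0.25)·(3) + (-4.25)·(2)) / 3 = -19/3 = -6.3333
  S[B,B] = ((-2)·(-2) + (-3)·(-3) + (3)·(3) + (2)·(2)) / 3 = 26/3 = 8.6667
  S = [[10.9167, -6.3333],
 [-6.3333, 8.6667]].

Step 3 — invert S. det(S) = 10.9167·8.6667 - (-6.3333)² = 54.5.
  S^{-1} = (1/det) · [[d, -b], [-b, a]] = [[0.159, 0.1162],
 [0.1162, 0.2003]].

Step 4 — quadratic form (x̄ - mu_0)^T · S^{-1} · (x̄ - mu_0):
  S^{-1} · (x̄ - mu_0) = (0.4312, 0.5459),
  (x̄ - mu_0)^T · [...] = (1.25)·(0.4312) + (2)·(0.5459) = 1.6307.

Step 5 — scale by n: T² = 4 · 1.6307 = 6.5229.

T² ≈ 6.5229


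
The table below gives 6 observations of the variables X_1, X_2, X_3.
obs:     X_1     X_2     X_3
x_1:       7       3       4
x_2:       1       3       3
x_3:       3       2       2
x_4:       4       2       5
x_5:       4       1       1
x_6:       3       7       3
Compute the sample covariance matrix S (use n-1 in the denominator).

Step 1 — column means:
  mean(X_1) = (7 + 1 + 3 + 4 + 4 + 3) / 6 = 22/6 = 3.6667
  mean(X_2) = (3 + 3 + 2 + 2 + 1 + 7) / 6 = 18/6 = 3
  mean(X_3) = (4 + 3 + 2 + 5 + 1 + 3) / 6 = 18/6 = 3

Step 2 — sample covariance S[i,j] = (1/(n-1)) · Σ_k (x_{k,i} - mean_i) · (x_{k,j} - mean_j), with n-1 = 5.
  S[X_1,X_1] = ((3.3333)·(3.3333) + (-2.6667)·(-2.6667) + (-0.6667)·(-0.6667) + (0.3333)·(0.3333) + (0.3333)·(0.3333) + (-0.6667)·(-0.6667)) / 5 = 19.3333/5 = 3.8667
  S[X_1,X_2] = ((3.3333)·(0) + (-2.6667)·(0) + (-0.6667)·(-1) + (0.3333)·(-1) + (0.3333)·(-2) + (-0.6667)·(4)) / 5 = -3/5 = -0.6
  S[X_1,X_3] = ((3.3333)·(1) + (-2.6667)·(0) + (-0.6667)·(-1) + (0.3333)·(2) + (0.3333)·(-2) + (-0.6667)·(0)) / 5 = 4/5 = 0.8
  S[X_2,X_2] = ((0)·(0) + (0)·(0) + (-1)·(-1) + (-1)·(-1) + (-2)·(-2) + (4)·(4)) / 5 = 22/5 = 4.4
  S[X_2,X_3] = ((0)·(1) + (0)·(0) + (-1)·(-1) + (-1)·(2) + (-2)·(-2) + (4)·(0)) / 5 = 3/5 = 0.6
  S[X_3,X_3] = ((1)·(1) + (0)·(0) + (-1)·(-1) + (2)·(2) + (-2)·(-2) + (0)·(0)) / 5 = 10/5 = 2

S is symmetric (S[j,i] = S[i,j]). Assembling:

S = [[3.8667, -0.6, 0.8],
 [-0.6, 4.4, 0.6],
 [0.8, 0.6, 2]]


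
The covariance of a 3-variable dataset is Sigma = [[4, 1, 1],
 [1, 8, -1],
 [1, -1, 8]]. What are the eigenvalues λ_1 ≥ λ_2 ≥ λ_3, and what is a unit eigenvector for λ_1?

Step 1 — characteristic polynomial p(λ) = det(λI - Sigma) = λ³ - tr·λ² + c_1·λ - det, where tr = trace, c_1 = sum of the principal 2×2 minors, det = det(Sigma):
  tr = 4 + 8 + 8 = 20,
  c_1 = (4·8 - (1)²) + (4·8 - (1)²) + (8·8 - (-1)²) = 31 + 31 + 63 = 125,
  det = 4·(8·8 - (-1)²) - (1)·((1)·8 - (-1)·(1)) + (1)·((1)·(-1) - 8·(1)) = 4·(63) - (1)·(9) + (1)·(-9) = 234.
  So p(λ) = λ³ - 20λ² + 125λ - 234.
Step 2 — look for an integer root (rational root theorem: any rational root is an integer divisor of 234). Testing λ = 9:
  p(9) = 729 - 1620 + 1125 - 234 = 0  ✓
  Dividing out (λ - 9): p(λ) = (λ - 9)(λ² - 11λ + 26).
Step 3 — remaining eigenvalues from the quadratic λ² - 11λ + 26 = 0:
  Δ = 11² - 4·26 = 121 - 104 = 17,  λ = (11 ± √17)/2 = (11 ± 4.1231)/2 ≈ 7.5616 or 3.4384.
  Sorted: λ_1 = 9,  λ_2 = 7.5616,  λ_3 = 3.4384  (check: sum = 20 = tr ✓).

Step 4 — unit eigenvector for λ_1 = 9: v spans the null space of (Sigma - λ_1 I), whose rows are
  r_1 = (-5, 1, 1),  r_2 = (1, -1, -1),  r_3 = (1, -1, -1).
  v is orthogonal to every row, so take v ∝ r_1 × r_2 = ((1)·(-1) - (1)·(-1), (1)·(1) - (-5)·(-1), (-5)·(-1) - (1)·(1)) = (0, -4, 4).
  Rescale (divide by 4; multiply by -1 so the first nonzero entry is positive): u = (0, 1, -1).
  ||u|| = √((0)² + (1)² + (-1)²) = √(2) ≈ 1.4142,  v_1 = u/||u|| ≈ (0, 0.7071, -0.7071) (||v_1|| = 1).

λ_1 = 9,  λ_2 = 7.5616,  λ_3 = 3.4384;  v_1 ≈ (0, 0.7071, -0.7071)


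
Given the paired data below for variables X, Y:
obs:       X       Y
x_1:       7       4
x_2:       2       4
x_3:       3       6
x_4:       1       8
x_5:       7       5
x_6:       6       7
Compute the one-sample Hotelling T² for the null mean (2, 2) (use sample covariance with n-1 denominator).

Step 1 — sample mean vector:
  mean(X) = (7 + 2 + 3 + 1 + 7 + 6) / 6 = 26/6 = 4.3333
  mean(Y) = (4 + 4 + 6 + 8 + 5 + 7) / 6 = 34/6 = 5.6667
  x̄ = (4.3333, 5.6667),  deviation x̄ - mu_0 = (4.3333, 5.6667) - (2, 2) = (2.3333, 3.6667).

Step 2 — sample covariance matrix, S[i,j] = (1/(n-1)) · Σ_k (x_{k,i} - mean_i) · (x_{k,j} - mean_j), divisor n-1 = 5:
  S[X,X] = ((2.6667)·(2.6667) + (-2.3333)·(-2.3333) + (-1.3333)·(-1.3333) + (-3.3333)·(-3.3333) + (2.6667)·(2.6667) + (1.6667)·(1.6667)) / 5 = 35.3333/5 = 7.0667
  S[X,Y] = ((2.6667)·(-1.6667) + (-2.3333)·(-1.6667) + (-1.3333)·(0.3333) + (-3.3333)·(2.3333) + (2.6667)·(-0.6667) + (1.6667)·(1.3333)) / 5 = -8.3333/5 = -1.6667
  S[Y,Y] = ((-1.6667)·(-1.6667) + (-1.6667)·(-1.6667) + (0.3333)·(0.3333) + (2.3333)·(2.3333) + (-0.6667)·(-0.6667) + (1.3333)·(1.3333)) / 5 = 13.3333/5 = 2.6667
  S = [[7.0667, -1.6667],
 [-1.6667, 2.6667]].

Step 3 — invert S. det(S) = 7.0667·2.6667 - (-1.6667)² = 16.0667.
  S^{-1} = (1/det) · [[d, -b], [-b, a]] = [[0.166, 0.1037],
 [0.1037, 0.4398]].

Step 4 — quadratic form (x̄ - mu_0)^T · S^{-1} · (x̄ - mu_0):
  S^{-1} · (x̄ - mu_0) = (0.7676, 1.8548),
  (x̄ - mu_0)^T · [...] = (2.3333)·(0.7676) + (3.6667)·(1.8548) = 8.592.

Step 5 — scale by n: T² = 6 · 8.592 = 51.5519.

T² ≈ 51.5519


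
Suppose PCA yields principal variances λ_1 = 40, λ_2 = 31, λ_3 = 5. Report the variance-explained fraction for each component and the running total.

Step 1 — total variance = trace(Sigma) = Σ λ_i = 40 + 31 + 5 = 76.

Step 2 — fraction explained by component i = λ_i / Σ λ:
  PC1: 40/76 = 0.5263
  PC2: 31/76 = 0.4079
  PC3: 5/76 = 0.0658

Step 3 — cumulative fraction after k components = (λ_1 + ... + λ_k) / Σ λ:
  k = 1: 40/76 = 0.5263
  k = 2: (40 + 31)/76 = 71/76 = 0.9342
  k = 3: (40 + 31 + 5)/76 = 76/76 = 1

Summary (fraction, with percent):

explained: PC1 0.5263 (52.63%), PC2 0.4079 (40.79%), PC3 0.0658 (6.58%);  cumulative: 0.5263, 0.9342, 1


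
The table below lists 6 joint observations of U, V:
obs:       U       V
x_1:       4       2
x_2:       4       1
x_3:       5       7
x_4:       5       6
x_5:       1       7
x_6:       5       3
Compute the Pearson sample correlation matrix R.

Step 1 — column means:
  mean(U) = (4 + 4 + 5 + 5 + 1 + 5) / 6 = 24/6 = 4
  mean(V) = (2 + 1 + 7 + 6 + 7 + 3) / 6 = 26/6 = 4.3333

Step 2 — sample variances and covariances s[i,j] = (1/(n-1)) · Σ_k (x_{k,i} - mean_i) · (x_{k,j} - mean_j), with n-1 = 5:
  s[U,U] = ((0)·(0) + (0)·(0) + (1)·(1) + (1)·(1) + (-3)·(-3) + (1)·(1)) / 5 = 12/5 = 2.4
  s[U,V] = ((0)·(-2.3333) + (0)·(-3.3333) + (1)·(2.6667) + (1)·(1.6667) + (-3)·(2.6667) + (1)·(-1.3333)) / 5 = -5/5 = -1
  s[V,V] = ((-2.3333)·(-2.3333) + (-3.3333)·(-3.3333) + (2.6667)·(2.6667) + (1.6667)·(1.6667) + (2.6667)·(2.6667) + (-1.3333)·(-1.3333)) / 5 = 35.3333/5 = 7.0667
  Sample standard deviations s_i = √(s[i,i]):
  s(U) = √(2.4) = 1.5492
  s(V) = √(7.0667) = 2.6583

Step 3 — r_{ij} = s_{ij} / (s_i · s_j):
  r[U,U] = 1 (diagonal).
  r[U,V] = -1 / (1.5492 · 2.6583) = -1 / 4.1183 = -0.2428
  r[V,V] = 1 (diagonal).

R is symmetric with unit diagonal. Assembling:

R = [[1, -0.2428],
 [-0.2428, 1]]


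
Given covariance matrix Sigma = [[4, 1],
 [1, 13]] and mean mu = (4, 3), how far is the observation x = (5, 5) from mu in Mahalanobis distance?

Step 1 — centre the observation: (x - mu) = (1, 2).

Step 2 — invert Sigma. det(Sigma) = 4·13 - (1)² = 51.
  Sigma^{-1} = (1/det) · [[d, -b], [-b, a]] = [[0.2549, -0.0196],
 [-0.0196, 0.0784]].

Step 3 — form the quadratic (x - mu)^T · Sigma^{-1} · (x - mu):
  Sigma^{-1} · (x - mu) = (0.2157, 0.1373).
  (x - mu)^T · [Sigma^{-1} · (x - mu)] = (1)·(0.2157) + (2)·(0.1373) = 0.4902.

Step 4 — take square root: d = √(0.4902) ≈ 0.7001.

d(x, mu) = √(0.4902) ≈ 0.7001
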